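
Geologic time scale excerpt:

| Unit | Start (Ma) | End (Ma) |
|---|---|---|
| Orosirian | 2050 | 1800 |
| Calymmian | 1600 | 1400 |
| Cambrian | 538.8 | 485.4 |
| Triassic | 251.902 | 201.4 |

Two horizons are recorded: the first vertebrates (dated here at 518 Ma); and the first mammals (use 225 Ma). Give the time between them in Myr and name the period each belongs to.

293 million years apart; the first in the Cambrian, the second in the Triassic

Elapsed time: 518 − 225 = 293 Myr.
518 Ma lies within 538.8–485.4 Ma: Cambrian.
225 Ma lies within 251.902–201.4 Ma: Triassic.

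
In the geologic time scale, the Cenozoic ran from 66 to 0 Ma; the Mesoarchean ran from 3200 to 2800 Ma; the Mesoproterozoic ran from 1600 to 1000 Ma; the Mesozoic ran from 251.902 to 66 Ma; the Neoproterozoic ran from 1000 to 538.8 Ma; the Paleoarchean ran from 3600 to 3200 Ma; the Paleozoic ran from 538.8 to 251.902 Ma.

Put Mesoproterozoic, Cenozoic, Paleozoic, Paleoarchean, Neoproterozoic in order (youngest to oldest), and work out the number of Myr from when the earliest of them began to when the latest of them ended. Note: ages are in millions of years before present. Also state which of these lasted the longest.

Start ages (Ma): Paleoarchean 3600, Mesoproterozoic 1600, Neoproterozoic 1000, Paleozoic 538.8, Cenozoic 66.
Ordered youngest to oldest: Cenozoic, Paleozoic, Neoproterozoic, Mesoproterozoic, Paleoarchean.
Span = 3600 − 0 = 3600 Myr.
Durations: Paleozoic 286.898, Mesoproterozoic 600, Paleoarchean 400, Neoproterozoic 461.2, Cenozoic 66 → longest is Mesoproterozoic (600 Myr).

Cenozoic, Paleozoic, Neoproterozoic, Mesoproterozoic, Paleoarchean; total span 3600 Myr; longest is Mesoproterozoic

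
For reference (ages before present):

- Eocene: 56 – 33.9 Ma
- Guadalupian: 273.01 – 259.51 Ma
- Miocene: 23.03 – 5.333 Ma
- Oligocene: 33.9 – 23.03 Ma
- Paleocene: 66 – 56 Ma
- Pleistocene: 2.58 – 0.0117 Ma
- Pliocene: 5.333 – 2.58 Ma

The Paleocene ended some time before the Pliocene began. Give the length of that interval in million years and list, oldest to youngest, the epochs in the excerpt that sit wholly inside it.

50.667 million years; Eocene, Oligocene, Miocene

The Paleocene closes at 56 Ma and the Pliocene opens at 5.333 Ma, so the interval is 56 − 5.333 = 50.667 Myr.
An epoch fits inside if it starts at or after 56 Ma and ends at or before 5.333 Ma; oldest first that gives Eocene, Oligocene, Miocene.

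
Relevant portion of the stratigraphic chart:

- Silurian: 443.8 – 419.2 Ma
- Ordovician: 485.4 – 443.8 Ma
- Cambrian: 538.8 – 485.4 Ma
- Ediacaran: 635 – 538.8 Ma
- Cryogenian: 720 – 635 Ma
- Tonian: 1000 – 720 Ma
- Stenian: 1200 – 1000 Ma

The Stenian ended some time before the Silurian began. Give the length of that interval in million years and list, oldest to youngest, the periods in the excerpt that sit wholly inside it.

The Stenian closes at 1000 Ma and the Silurian opens at 443.8 Ma, so the interval is 1000 − 443.8 = 556.2 Myr.
A period fits inside if it starts at or after 1000 Ma and ends at or before 443.8 Ma; oldest first that gives Tonian, Cryogenian, Ediacaran, Cambrian, Ordovician.

556.2 million years; Tonian, Cryogenian, Ediacaran, Cambrian, Ordovician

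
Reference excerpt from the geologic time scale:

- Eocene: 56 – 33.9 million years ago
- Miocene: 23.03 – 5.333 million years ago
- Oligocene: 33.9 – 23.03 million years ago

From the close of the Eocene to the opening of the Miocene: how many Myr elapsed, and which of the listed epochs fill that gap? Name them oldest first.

10.87 million years; Oligocene

The Eocene closes at 33.9 Ma and the Miocene opens at 23.03 Ma, so the interval is 33.9 − 23.03 = 10.87 Myr.
An epoch fits inside if it starts at or after 33.9 Ma and ends at or before 23.03 Ma; oldest first that gives Oligocene.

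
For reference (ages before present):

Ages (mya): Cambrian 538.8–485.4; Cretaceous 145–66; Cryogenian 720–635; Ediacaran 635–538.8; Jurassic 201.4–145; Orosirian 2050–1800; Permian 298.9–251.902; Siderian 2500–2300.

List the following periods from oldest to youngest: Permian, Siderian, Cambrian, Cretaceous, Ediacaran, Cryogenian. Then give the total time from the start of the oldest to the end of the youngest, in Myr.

Siderian, Cryogenian, Ediacaran, Cambrian, Permian, Cretaceous; total span 2434 Myr

From the excerpt: Permian 298.9–251.902; Siderian 2500–2300; Cambrian 538.8–485.4; Cretaceous 145–66; Ediacaran 635–538.8; Cryogenian 720–635 (Ma).
Larger Ma is earlier, so the oldest is Siderian and the youngest is Cretaceous; oldest to youngest: Siderian, Cryogenian, Ediacaran, Cambrian, Permian, Cretaceous.
Oldest start 2500 minus youngest end 66 gives 2434 Myr overall.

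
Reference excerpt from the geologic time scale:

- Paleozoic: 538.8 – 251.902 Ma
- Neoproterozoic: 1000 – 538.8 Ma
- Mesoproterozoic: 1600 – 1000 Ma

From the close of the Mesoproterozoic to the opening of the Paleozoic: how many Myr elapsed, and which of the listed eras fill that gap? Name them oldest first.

The Mesoproterozoic closes at 1000 Ma and the Paleozoic opens at 538.8 Ma, so the interval is 1000 − 538.8 = 461.2 Myr.
An era fits inside if it starts at or after 1000 Ma and ends at or before 538.8 Ma; oldest first that gives Neoproterozoic.

461.2 million years; Neoproterozoic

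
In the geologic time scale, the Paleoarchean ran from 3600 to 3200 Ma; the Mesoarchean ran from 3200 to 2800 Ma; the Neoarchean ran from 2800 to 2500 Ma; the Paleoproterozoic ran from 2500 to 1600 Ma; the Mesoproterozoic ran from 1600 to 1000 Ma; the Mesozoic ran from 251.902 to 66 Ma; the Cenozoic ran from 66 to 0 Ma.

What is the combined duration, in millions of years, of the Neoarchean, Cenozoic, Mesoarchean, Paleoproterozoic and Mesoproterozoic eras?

Each duration: Neoarchean = 300; Cenozoic = 66; Mesoarchean = 400; Paleoproterozoic = 900; Mesoproterozoic = 600.
Sum: 300 + 66 + 400 + 900 + 600 = 2266 Myr.

2266 million years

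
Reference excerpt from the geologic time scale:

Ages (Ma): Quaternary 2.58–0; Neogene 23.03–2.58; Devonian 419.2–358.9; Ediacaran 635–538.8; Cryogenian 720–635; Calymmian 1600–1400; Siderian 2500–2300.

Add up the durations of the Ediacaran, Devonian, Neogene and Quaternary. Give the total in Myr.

179.53 million years

Each duration: Ediacaran = 96.2; Devonian = 60.3; Neogene = 20.45; Quaternary = 2.58.
Sum: 96.2 + 60.3 + 20.45 + 2.58 = 179.53 Myr.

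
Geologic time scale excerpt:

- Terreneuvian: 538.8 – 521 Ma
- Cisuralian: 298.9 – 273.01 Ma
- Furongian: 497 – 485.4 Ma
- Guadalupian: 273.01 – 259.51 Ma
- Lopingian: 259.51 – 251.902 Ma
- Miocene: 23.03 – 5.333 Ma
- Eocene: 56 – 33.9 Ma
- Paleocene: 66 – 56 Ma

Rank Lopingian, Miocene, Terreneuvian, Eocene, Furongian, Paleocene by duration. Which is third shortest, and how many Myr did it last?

Durations: Lopingian 7.608; Miocene 17.697; Terreneuvian 17.8; Eocene 22.1; Furongian 11.6; Paleocene 10 Myr.
Sorted shortest-first: Lopingian (7.608), Paleocene (10), Furongian (11.6), Miocene (17.697), Terreneuvian (17.8), Eocene (22.1).
The third shortest is Furongian at 11.6 Myr.

Furongian, 11.6 million years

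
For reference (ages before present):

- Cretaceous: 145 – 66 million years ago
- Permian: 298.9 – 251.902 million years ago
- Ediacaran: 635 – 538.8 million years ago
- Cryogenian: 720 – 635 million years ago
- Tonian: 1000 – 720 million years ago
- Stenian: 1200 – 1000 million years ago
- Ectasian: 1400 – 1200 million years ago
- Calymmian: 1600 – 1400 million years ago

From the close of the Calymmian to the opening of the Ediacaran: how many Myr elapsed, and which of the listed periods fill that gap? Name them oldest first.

765 million years; Ectasian, Stenian, Tonian, Cryogenian

The Calymmian closes at 1400 Ma and the Ediacaran opens at 635 Ma, so the interval is 1400 − 635 = 765 Myr.
A period fits inside if it starts at or after 1400 Ma and ends at or before 635 Ma; oldest first that gives Ectasian, Stenian, Tonian, Cryogenian.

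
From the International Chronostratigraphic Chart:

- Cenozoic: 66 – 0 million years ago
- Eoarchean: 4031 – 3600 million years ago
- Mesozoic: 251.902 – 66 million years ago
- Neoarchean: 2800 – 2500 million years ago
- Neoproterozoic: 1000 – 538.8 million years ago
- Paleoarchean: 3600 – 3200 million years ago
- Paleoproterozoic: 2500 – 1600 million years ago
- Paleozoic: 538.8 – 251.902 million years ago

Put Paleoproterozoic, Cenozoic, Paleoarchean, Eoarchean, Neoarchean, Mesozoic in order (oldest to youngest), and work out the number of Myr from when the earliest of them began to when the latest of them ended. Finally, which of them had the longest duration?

Start ages (Ma): Eoarchean 4031, Paleoarchean 3600, Neoarchean 2800, Paleoproterozoic 2500, Mesozoic 251.902, Cenozoic 66.
Ordered oldest to youngest: Eoarchean, Paleoarchean, Neoarchean, Paleoproterozoic, Mesozoic, Cenozoic.
Span = 4031 − 0 = 4031 Myr.
Durations: Paleoarchean 400, Eoarchean 431, Mesozoic 185.902, Paleoproterozoic 900, Neoarchean 300, Cenozoic 66 → longest is Paleoproterozoic (900 Myr).

Eoarchean, Paleoarchean, Neoarchean, Paleoproterozoic, Mesozoic, Cenozoic; total span 4031 Myr; longest is Paleoproterozoic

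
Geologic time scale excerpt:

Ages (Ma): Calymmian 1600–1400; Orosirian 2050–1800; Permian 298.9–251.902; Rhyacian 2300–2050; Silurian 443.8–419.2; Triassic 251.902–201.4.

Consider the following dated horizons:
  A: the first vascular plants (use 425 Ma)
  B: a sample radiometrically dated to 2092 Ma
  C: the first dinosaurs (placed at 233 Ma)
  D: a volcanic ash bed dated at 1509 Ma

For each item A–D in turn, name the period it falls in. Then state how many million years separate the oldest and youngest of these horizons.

Match each age against the start–end ranges in the excerpt: A = 425 Ma → Silurian (443.8–419.2); B = 2092 Ma → Rhyacian (2300–2050); C = 233 Ma → Triassic (251.902–201.4); D = 1509 Ma → Calymmian (1600–1400).
The largest age is 2092 Ma and the smallest is 233 Ma; their difference is 1859 Myr.

A — Silurian; B — Rhyacian; C — Triassic; D — Calymmian; span 1859 million years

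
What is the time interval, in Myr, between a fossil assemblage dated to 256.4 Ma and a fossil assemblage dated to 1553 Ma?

1296.6 million years

1553 − 256.4 = 1296.6 million years.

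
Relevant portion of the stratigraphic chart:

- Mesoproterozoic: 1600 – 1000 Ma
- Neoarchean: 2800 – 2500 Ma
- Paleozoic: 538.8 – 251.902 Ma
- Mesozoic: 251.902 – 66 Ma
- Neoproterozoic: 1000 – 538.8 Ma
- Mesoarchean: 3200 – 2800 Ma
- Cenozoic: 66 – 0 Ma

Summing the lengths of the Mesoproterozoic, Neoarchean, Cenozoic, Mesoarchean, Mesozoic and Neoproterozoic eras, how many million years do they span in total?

2013.102 million years

Each duration: Mesoproterozoic = 600; Neoarchean = 300; Cenozoic = 66; Mesoarchean = 400; Mesozoic = 185.902; Neoproterozoic = 461.2.
Sum: 600 + 300 + 66 + 400 + 185.902 + 461.2 = 2013.102 Myr.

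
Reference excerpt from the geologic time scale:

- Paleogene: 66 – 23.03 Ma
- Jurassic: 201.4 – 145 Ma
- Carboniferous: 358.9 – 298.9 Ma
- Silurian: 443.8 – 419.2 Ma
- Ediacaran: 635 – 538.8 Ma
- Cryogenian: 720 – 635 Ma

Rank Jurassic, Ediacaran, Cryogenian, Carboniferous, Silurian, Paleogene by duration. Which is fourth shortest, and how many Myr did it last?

Carboniferous, 60 million years

Start − end for each: Jurassic 201.4 − 145 = 56.4; Ediacaran 635 − 538.8 = 96.2; Cryogenian 720 − 635 = 85; Carboniferous 358.9 − 298.9 = 60; Silurian 443.8 − 419.2 = 24.6; Paleogene 66 − 23.03 = 42.97.
Ranking these from shortest: Silurian < Paleogene < Jurassic < Carboniferous < Cryogenian < Ediacaran.
Position 4 in that ranking is Carboniferous, which lasted 60 Myr.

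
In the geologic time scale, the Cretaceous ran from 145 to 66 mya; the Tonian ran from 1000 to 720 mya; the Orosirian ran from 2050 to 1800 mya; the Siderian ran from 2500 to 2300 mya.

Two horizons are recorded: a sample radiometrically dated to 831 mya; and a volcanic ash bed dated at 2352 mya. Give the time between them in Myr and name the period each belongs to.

Elapsed time: 2352 − 831 = 1521 Myr.
831 Ma lies within 1000–720 Ma: Tonian.
2352 Ma lies within 2500–2300 Ma: Siderian.

1521 million years apart; the first in the Tonian, the second in the Siderian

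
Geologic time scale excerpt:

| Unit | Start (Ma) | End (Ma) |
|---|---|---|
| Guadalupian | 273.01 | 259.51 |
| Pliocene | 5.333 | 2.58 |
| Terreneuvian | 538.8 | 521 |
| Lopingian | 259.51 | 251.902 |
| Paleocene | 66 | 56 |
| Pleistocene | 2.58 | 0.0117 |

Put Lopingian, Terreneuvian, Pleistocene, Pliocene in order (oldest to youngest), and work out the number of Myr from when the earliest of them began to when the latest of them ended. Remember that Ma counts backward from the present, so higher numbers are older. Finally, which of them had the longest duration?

Start ages (Ma): Terreneuvian 538.8, Lopingian 259.51, Pliocene 5.333, Pleistocene 2.58.
Ordered oldest to youngest: Terreneuvian, Lopingian, Pliocene, Pleistocene.
Span = 538.8 − 0.0117 = 538.7883 Myr.
Durations: Pliocene 2.753, Pleistocene 2.5683, Lopingian 7.608, Terreneuvian 17.8 → longest is Terreneuvian (17.8 Myr).

Terreneuvian → Lopingian → Pliocene → Pleistocene; total span 538.7883 Myr; longest is Terreneuvian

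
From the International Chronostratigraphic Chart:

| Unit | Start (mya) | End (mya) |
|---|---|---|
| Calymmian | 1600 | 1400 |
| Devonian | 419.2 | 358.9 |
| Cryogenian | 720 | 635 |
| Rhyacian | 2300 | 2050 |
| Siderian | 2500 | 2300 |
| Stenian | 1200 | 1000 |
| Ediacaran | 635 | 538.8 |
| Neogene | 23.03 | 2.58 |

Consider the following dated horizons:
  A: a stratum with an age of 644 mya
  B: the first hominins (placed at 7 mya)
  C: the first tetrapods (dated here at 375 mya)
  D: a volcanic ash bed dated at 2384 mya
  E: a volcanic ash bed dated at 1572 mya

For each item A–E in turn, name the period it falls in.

A: 644 Ma lies in 720–635 Ma, so Cryogenian.
B: 7 Ma lies in 23.03–2.58 Ma, so Neogene.
C: 375 Ma lies in 419.2–358.9 Ma, so Devonian.
D: 2384 Ma lies in 2500–2300 Ma, so Siderian.
E: 1572 Ma lies in 1600–1400 Ma, so Calymmian.

A — Cryogenian; B — Neogene; C — Devonian; D — Siderian; E — Calymmian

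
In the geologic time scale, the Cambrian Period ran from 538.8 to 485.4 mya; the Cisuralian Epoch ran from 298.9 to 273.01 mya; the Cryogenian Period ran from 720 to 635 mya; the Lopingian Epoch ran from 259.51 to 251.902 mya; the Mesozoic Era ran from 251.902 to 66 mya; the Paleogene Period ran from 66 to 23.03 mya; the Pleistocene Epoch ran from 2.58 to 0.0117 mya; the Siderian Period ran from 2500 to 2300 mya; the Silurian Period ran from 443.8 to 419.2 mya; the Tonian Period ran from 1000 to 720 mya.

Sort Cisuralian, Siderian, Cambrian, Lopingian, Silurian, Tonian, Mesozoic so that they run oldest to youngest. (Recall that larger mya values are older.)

Sorting by start age (descending Ma, since larger Ma = older): Siderian start 2500, Tonian start 1000, Cambrian start 538.8, Silurian start 443.8, Cisuralian start 298.9, Lopingian start 259.51, Mesozoic start 251.902.

Siderian → Tonian → Cambrian → Silurian → Cisuralian → Lopingian → Mesozoic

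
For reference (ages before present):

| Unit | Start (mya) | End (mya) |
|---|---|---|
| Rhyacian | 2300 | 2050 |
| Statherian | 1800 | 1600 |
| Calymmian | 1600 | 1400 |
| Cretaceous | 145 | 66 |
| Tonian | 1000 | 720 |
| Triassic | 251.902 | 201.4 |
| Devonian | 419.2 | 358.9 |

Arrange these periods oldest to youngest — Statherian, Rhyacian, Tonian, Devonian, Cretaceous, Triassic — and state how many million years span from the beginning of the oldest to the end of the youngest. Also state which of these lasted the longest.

Rhyacian → Statherian → Tonian → Devonian → Triassic → Cretaceous; total span 2234 Myr; longest is Tonian

Start ages (Ma): Rhyacian 2300, Statherian 1800, Tonian 1000, Devonian 419.2, Triassic 251.902, Cretaceous 145.
Ordered oldest to youngest: Rhyacian, Statherian, Tonian, Devonian, Triassic, Cretaceous.
Span = 2300 − 66 = 2234 Myr.
Durations: Statherian 200, Cretaceous 79, Triassic 50.502, Rhyacian 250, Tonian 280, Devonian 60.3 → longest is Tonian (280 Myr).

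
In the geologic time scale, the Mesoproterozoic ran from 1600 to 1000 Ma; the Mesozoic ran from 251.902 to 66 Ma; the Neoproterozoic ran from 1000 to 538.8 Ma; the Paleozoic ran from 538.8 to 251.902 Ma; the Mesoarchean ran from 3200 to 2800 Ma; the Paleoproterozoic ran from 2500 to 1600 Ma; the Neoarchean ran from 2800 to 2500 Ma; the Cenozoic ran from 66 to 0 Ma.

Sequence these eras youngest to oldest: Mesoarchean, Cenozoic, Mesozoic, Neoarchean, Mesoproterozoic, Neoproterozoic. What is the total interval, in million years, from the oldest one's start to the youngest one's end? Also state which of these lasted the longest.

From the excerpt: Mesoarchean 3200–2800; Cenozoic 66–0; Mesozoic 251.902–66; Neoarchean 2800–2500; Mesoproterozoic 1600–1000; Neoproterozoic 1000–538.8 (Ma).
Larger Ma is earlier, so the oldest is Mesoarchean and the youngest is Cenozoic; youngest to oldest: Cenozoic, Mesozoic, Neoproterozoic, Mesoproterozoic, Neoarchean, Mesoarchean.
Oldest start 3200 minus youngest end 0 gives 3200 Myr overall.
Individual lengths (start − end): Mesoarchean 400; Neoproterozoic 461.2; Mesozoic 185.902; Cenozoic 66; Mesoproterozoic 600; Neoarchean 300. The largest is Mesoproterozoic at 600 Myr.

Cenozoic, Mesozoic, Neoproterozoic, Mesoproterozoic, Neoarchean, Mesoarchean; total span 3200 Myr; longest is Mesoproterozoic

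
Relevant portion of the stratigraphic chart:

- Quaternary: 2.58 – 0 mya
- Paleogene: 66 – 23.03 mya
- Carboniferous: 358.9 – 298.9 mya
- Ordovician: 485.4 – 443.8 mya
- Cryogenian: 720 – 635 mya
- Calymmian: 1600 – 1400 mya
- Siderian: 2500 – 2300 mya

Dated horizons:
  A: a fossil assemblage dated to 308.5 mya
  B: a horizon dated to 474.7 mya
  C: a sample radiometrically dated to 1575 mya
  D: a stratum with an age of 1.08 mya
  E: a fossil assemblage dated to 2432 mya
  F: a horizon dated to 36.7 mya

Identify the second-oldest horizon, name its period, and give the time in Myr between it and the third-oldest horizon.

Larger Ma means older, so oldest first: E 2432 > C 1575 > B 474.7 > A 308.5 > F 36.7 > D 1.08.
Counting 2 along gives C (1575 Ma); the excerpt puts that inside the Calymmian, 1600–1400 Ma.
Next in line is B (474.7 Ma), and 1575 − 474.7 = 1100.3 Myr.

C, in the Calymmian; 1100.3 million years to B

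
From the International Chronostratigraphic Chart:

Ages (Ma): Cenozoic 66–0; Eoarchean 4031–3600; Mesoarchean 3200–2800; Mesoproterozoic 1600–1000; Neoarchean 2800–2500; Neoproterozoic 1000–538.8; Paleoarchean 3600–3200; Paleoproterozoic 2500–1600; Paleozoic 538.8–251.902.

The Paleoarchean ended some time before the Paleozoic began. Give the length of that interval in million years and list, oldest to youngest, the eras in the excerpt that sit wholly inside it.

2661.2 million years; Mesoarchean, Neoarchean, Paleoproterozoic, Mesoproterozoic, Neoproterozoic

The Paleoarchean closes at 3200 Ma and the Paleozoic opens at 538.8 Ma, so the interval is 3200 − 538.8 = 2661.2 Myr.
An era fits inside if it starts at or after 3200 Ma and ends at or before 538.8 Ma; oldest first that gives Mesoarchean, Neoarchean, Paleoproterozoic, Mesoproterozoic, Neoproterozoic.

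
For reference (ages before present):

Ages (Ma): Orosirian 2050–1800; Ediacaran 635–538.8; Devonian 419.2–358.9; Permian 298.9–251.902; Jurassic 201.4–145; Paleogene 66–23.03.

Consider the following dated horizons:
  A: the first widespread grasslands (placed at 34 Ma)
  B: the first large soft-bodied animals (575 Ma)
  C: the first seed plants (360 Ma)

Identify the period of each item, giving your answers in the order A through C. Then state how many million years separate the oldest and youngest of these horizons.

A: 34 Ma lies in 66–23.03 Ma, so Paleogene.
B: 575 Ma lies in 635–538.8 Ma, so Ediacaran.
C: 360 Ma lies in 419.2–358.9 Ma, so Devonian.
Oldest = 575 Ma, youngest = 34 Ma → span 541 Myr.

A — Paleogene; B — Ediacaran; C — Devonian; span 541 million years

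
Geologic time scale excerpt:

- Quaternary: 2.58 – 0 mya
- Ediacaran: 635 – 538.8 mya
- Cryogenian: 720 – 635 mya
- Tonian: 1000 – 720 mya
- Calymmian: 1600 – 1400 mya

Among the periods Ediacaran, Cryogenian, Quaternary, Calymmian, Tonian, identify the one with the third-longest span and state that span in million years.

Ediacaran, 96.2 million years

Start − end for each: Ediacaran 635 − 538.8 = 96.2; Cryogenian 720 − 635 = 85; Quaternary 2.58 − 0 = 2.58; Calymmian 1600 − 1400 = 200; Tonian 1000 − 720 = 280.
Ranking these from longest: Tonian > Calymmian > Ediacaran > Cryogenian > Quaternary.
Position 3 in that ranking is Ediacaran, which lasted 96.2 Myr.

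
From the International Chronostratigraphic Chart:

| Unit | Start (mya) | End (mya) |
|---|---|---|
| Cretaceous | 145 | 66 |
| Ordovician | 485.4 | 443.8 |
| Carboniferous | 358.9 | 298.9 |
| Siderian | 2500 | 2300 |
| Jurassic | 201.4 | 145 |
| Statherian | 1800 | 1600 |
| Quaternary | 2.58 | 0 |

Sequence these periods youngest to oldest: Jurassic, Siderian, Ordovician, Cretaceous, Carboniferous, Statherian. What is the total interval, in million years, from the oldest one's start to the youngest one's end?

Cretaceous, Jurassic, Carboniferous, Ordovician, Statherian, Siderian; total span 2434 Myr

Start ages (Ma): Siderian 2500, Statherian 1800, Ordovician 485.4, Carboniferous 358.9, Jurassic 201.4, Cretaceous 145.
Ordered youngest to oldest: Cretaceous, Jurassic, Carboniferous, Ordovician, Statherian, Siderian.
Span = 2500 − 66 = 2434 Myr.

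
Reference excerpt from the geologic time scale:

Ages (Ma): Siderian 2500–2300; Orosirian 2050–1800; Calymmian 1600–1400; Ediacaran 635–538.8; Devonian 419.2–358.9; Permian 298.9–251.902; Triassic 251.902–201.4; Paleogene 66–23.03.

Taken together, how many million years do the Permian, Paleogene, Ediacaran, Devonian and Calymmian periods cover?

446.468 million years

Duration is start − end for each: (298.9 − 251.902) + (66 − 23.03) + (635 − 538.8) + (419.2 − 358.9) + (1600 − 1400).
That is 46.998 + 42.97 + 96.2 + 60.3 + 200, which totals 446.468 million years.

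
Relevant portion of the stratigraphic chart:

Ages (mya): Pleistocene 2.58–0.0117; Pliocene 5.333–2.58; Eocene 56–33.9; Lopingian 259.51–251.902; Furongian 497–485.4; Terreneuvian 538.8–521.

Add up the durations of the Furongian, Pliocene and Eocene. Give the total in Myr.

36.453 million years

Duration is start − end for each: (497 − 485.4) + (5.333 − 2.58) + (56 − 33.9).
That is 11.6 + 2.753 + 22.1, which totals 36.453 million years.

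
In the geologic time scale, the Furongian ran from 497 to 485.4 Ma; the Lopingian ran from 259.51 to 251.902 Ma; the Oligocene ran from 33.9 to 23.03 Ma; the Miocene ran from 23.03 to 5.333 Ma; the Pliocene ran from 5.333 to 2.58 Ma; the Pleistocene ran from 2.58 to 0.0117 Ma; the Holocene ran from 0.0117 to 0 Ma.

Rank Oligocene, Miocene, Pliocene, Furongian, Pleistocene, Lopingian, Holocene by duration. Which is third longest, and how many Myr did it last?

Oligocene, 10.87 million years

Start − end for each: Oligocene 33.9 − 23.03 = 10.87; Miocene 23.03 − 5.333 = 17.697; Pliocene 5.333 − 2.58 = 2.753; Furongian 497 − 485.4 = 11.6; Pleistocene 2.58 − 0.0117 = 2.5683; Lopingian 259.51 − 251.902 = 7.608; Holocene 0.0117 − 0 = 0.0117.
Ranking these from longest: Miocene > Furongian > Oligocene > Lopingian > Pliocene > Pleistocene > Holocene.
Position 3 in that ranking is Oligocene, which lasted 10.87 Myr.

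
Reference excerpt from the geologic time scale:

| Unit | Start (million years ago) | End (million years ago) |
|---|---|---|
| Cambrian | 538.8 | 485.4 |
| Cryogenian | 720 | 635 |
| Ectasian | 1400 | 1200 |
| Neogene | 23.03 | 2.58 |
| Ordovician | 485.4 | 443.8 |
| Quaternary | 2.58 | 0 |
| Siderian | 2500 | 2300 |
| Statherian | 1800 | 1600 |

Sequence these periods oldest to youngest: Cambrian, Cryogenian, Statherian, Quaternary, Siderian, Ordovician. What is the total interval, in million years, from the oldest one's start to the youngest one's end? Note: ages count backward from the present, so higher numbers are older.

Start ages (Ma): Siderian 2500, Statherian 1800, Cryogenian 720, Cambrian 538.8, Ordovician 485.4, Quaternary 2.58.
Ordered oldest to youngest: Siderian, Statherian, Cryogenian, Cambrian, Ordovician, Quaternary.
Span = 2500 − 0 = 2500 Myr.

Siderian → Statherian → Cryogenian → Cambrian → Ordovician → Quaternary; total span 2500 Myr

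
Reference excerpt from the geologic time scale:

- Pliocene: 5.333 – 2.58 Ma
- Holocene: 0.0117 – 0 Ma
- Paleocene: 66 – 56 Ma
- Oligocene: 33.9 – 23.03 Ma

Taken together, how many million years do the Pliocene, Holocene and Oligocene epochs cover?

13.6347 million years

Each duration: Pliocene = 2.753; Holocene = 0.0117; Oligocene = 10.87.
Sum: 2.753 + 0.0117 + 10.87 = 13.6347 Myr.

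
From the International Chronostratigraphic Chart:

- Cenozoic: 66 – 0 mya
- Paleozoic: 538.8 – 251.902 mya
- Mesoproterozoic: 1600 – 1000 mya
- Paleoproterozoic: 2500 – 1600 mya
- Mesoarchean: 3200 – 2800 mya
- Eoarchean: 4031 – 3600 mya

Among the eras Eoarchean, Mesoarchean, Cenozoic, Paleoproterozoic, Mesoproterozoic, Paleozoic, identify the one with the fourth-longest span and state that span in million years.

Durations: Eoarchean 431; Mesoarchean 400; Cenozoic 66; Paleoproterozoic 900; Mesoproterozoic 600; Paleozoic 286.898 Myr.
Sorted longest-first: Paleoproterozoic (900), Mesoproterozoic (600), Eoarchean (431), Mesoarchean (400), Paleozoic (286.898), Cenozoic (66).
The fourth longest is Mesoarchean at 400 Myr.

Mesoarchean, 400 million years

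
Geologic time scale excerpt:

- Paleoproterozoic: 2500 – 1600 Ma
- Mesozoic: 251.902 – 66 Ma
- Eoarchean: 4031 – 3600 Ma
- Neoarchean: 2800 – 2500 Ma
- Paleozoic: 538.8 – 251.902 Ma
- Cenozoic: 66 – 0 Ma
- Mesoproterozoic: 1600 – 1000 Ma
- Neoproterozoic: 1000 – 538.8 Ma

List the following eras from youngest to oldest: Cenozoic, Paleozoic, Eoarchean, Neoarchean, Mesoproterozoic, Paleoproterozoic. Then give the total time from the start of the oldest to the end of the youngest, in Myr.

Cenozoic → Paleozoic → Mesoproterozoic → Paleoproterozoic → Neoarchean → Eoarchean; total span 4031 Myr

From the excerpt: Cenozoic 66–0; Paleozoic 538.8–251.902; Eoarchean 4031–3600; Neoarchean 2800–2500; Mesoproterozoic 1600–1000; Paleoproterozoic 2500–1600 (Ma).
Larger Ma is earlier, so the oldest is Eoarchean and the youngest is Cenozoic; youngest to oldest: Cenozoic, Paleozoic, Mesoproterozoic, Paleoproterozoic, Neoarchean, Eoarchean.
Oldest start 4031 minus youngest end 0 gives 4031 Myr overall.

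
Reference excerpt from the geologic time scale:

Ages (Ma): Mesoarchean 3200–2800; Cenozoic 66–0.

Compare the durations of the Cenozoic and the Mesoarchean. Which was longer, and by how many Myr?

Cenozoic: 66 − 0 = 66 Myr.
Mesoarchean: 3200 − 2800 = 400 Myr.
Difference: 400 − 66 = 334 Myr, so the Mesoarchean was longer.

Mesoarchean, by 334 million years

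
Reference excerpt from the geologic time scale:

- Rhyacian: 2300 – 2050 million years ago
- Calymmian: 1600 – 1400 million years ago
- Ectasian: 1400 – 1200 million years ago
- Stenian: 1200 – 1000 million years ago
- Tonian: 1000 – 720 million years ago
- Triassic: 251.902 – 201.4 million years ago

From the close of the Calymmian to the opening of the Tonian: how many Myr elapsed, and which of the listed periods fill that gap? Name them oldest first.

End of Calymmian = 1400 Ma; start of Tonian = 1000 Ma.
Gap = 1400 − 1000 = 400 Myr.
Periods wholly inside 1400–1000 Ma: Ectasian (1400–1200), Stenian (1200–1000).

400 million years; Ectasian, Stenian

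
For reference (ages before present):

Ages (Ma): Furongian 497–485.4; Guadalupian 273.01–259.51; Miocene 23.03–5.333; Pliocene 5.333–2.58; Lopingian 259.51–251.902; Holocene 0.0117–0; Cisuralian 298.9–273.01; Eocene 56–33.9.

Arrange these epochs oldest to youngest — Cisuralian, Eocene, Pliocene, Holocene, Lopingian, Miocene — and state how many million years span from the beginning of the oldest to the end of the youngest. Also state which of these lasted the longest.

Cisuralian, Lopingian, Eocene, Miocene, Pliocene, Holocene; total span 298.9 Myr; longest is Cisuralian

From the excerpt: Cisuralian 298.9–273.01; Eocene 56–33.9; Pliocene 5.333–2.58; Holocene 0.0117–0; Lopingian 259.51–251.902; Miocene 23.03–5.333 (Ma).
Larger Ma is earlier, so the oldest is Cisuralian and the youngest is Holocene; oldest to youngest: Cisuralian, Lopingian, Eocene, Miocene, Pliocene, Holocene.
Oldest start 298.9 minus youngest end 0 gives 298.9 Myr overall.
Individual lengths (start − end): Miocene 17.697; Holocene 0.0117; Lopingian 7.608; Pliocene 2.753; Cisuralian 25.89; Eocene 22.1. The largest is Cisuralian at 25.89 Myr.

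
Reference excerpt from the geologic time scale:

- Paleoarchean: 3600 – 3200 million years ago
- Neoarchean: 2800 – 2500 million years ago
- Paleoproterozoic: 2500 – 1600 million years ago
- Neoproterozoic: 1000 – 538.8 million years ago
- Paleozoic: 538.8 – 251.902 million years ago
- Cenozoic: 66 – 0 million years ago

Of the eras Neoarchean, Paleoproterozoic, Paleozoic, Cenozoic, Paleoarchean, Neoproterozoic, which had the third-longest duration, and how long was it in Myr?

Start − end for each: Neoarchean 2800 − 2500 = 300; Paleoproterozoic 2500 − 1600 = 900; Paleozoic 538.8 − 251.902 = 286.898; Cenozoic 66 − 0 = 66; Paleoarchean 3600 − 3200 = 400; Neoproterozoic 1000 − 538.8 = 461.2.
Ranking these from longest: Paleoproterozoic > Neoproterozoic > Paleoarchean > Neoarchean > Paleozoic > Cenozoic.
Position 3 in that ranking is Paleoarchean, which lasted 400 Myr.

Paleoarchean, 400 million years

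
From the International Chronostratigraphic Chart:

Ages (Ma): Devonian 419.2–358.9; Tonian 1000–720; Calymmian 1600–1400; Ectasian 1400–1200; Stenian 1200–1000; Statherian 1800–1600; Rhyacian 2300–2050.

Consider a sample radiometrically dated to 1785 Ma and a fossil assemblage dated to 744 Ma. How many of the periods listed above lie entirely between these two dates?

3

1785 Ma sits inside the Statherian (1800–1600) and 744 Ma inside the Tonian (1000–720); neither of those is wholly between the two dates.
The listed periods lying completely between them are Calymmian, Ectasian, Stenian — 3 in all.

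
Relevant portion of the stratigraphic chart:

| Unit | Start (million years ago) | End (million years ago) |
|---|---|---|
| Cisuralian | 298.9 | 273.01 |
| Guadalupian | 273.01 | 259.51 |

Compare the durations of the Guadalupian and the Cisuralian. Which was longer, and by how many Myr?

Guadalupian: 273.01 − 259.51 = 13.5 Myr.
Cisuralian: 298.9 − 273.01 = 25.89 Myr.
Difference: 25.89 − 13.5 = 12.39 Myr, so the Cisuralian was longer.

Cisuralian, by 12.39 million years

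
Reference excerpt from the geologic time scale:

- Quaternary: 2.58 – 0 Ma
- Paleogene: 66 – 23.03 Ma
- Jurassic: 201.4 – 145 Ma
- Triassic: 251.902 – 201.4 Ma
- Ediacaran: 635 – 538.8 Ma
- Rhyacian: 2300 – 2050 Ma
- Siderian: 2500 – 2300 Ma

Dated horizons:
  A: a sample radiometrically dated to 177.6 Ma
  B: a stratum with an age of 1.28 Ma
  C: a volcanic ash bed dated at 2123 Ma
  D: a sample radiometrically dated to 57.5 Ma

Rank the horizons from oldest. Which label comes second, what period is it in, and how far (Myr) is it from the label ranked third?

Larger Ma means older, so oldest first: C 2123 > A 177.6 > D 57.5 > B 1.28.
Counting 2 along gives A (177.6 Ma); the excerpt puts that inside the Jurassic, 201.4–145 Ma.
Next in line is D (57.5 Ma), and 177.6 − 57.5 = 120.1 Myr.

A, in the Jurassic; 120.1 million years to D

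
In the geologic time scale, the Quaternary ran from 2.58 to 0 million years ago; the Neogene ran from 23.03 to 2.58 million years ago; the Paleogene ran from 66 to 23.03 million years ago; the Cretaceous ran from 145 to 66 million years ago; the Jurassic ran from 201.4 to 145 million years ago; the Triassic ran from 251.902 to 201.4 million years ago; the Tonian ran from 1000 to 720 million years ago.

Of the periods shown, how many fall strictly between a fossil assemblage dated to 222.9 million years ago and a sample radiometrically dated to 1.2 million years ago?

The older date is 222.9 Ma and the younger is 1.2 Ma.
Periods with start < 222.9 and end > 1.2 Ma: Jurassic (201.4–145), Cretaceous (145–66), Paleogene (66–23.03), Neogene (23.03–2.58).
That is 4 complete periods.

4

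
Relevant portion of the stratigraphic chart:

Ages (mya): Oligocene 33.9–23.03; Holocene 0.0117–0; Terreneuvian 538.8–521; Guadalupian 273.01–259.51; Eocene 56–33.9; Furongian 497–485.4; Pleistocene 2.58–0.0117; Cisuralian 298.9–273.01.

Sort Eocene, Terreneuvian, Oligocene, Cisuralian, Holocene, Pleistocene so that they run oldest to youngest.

Terreneuvian → Cisuralian → Eocene → Oligocene → Pleistocene → Holocene

Sorting by start age (descending Ma, since larger Ma = older): Terreneuvian start 538.8, Cisuralian start 298.9, Eocene start 56, Oligocene start 33.9, Pleistocene start 2.58, Holocene start 0.0117.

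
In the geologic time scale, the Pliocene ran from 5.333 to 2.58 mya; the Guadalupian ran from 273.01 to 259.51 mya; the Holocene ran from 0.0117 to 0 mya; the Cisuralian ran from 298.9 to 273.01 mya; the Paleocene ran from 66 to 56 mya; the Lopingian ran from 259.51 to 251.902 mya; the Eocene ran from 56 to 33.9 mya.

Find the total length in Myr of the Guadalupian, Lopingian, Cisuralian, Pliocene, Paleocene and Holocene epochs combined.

Each duration: Guadalupian = 13.5; Lopingian = 7.608; Cisuralian = 25.89; Pliocene = 2.753; Paleocene = 10; Holocene = 0.0117.
Sum: 13.5 + 7.608 + 25.89 + 2.753 + 10 + 0.0117 = 59.7627 Myr.

59.7627 million years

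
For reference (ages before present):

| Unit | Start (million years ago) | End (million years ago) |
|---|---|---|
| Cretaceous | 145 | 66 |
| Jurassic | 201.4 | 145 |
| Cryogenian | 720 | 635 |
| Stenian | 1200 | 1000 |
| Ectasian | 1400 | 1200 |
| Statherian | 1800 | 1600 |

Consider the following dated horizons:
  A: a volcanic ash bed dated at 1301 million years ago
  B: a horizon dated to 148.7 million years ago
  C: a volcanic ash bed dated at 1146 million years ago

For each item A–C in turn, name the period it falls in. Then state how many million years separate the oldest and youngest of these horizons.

A — Ectasian; B — Jurassic; C — Stenian; span 1152.3 million years

A: 1301 Ma lies in 1400–1200 Ma, so Ectasian.
B: 148.7 Ma lies in 201.4–145 Ma, so Jurassic.
C: 1146 Ma lies in 1200–1000 Ma, so Stenian.
Oldest = 1301 Ma, youngest = 148.7 Ma → span 1152.3 Myr.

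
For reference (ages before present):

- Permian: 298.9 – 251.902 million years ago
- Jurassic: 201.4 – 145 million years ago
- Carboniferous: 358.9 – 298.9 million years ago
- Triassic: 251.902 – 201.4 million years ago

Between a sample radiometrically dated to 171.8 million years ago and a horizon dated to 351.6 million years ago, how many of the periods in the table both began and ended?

2

The older date is 351.6 Ma and the younger is 171.8 Ma.
Periods with start < 351.6 and end > 171.8 Ma: Permian (298.9–251.902), Triassic (251.902–201.4).
That is 2 complete periods.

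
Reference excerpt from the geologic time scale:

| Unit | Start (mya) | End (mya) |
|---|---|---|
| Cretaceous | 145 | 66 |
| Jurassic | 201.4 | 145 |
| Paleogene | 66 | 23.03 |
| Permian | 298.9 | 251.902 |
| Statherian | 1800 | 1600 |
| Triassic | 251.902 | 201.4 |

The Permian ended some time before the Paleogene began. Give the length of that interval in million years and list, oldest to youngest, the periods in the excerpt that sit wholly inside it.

185.902 million years; Triassic, Jurassic, Cretaceous

End of Permian = 251.902 Ma; start of Paleogene = 66 Ma.
Gap = 251.902 − 66 = 185.902 Myr.
Periods wholly inside 251.902–66 Ma: Triassic (251.902–201.4), Jurassic (201.4–145), Cretaceous (145–66).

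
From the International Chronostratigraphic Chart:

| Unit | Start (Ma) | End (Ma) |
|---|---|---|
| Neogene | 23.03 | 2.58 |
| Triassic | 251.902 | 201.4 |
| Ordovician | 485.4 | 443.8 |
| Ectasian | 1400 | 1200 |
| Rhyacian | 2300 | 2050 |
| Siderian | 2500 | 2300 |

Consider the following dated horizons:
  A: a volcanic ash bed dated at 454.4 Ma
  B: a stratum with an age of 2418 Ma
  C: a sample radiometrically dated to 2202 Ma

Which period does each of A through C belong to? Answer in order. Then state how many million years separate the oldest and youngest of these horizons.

A — Ordovician; B — Siderian; C — Rhyacian; span 1963.6 million years

A: 454.4 Ma lies in 485.4–443.8 Ma, so Ordovician.
B: 2418 Ma lies in 2500–2300 Ma, so Siderian.
C: 2202 Ma lies in 2300–2050 Ma, so Rhyacian.
Oldest = 2418 Ma, youngest = 454.4 Ma → span 1963.6 Myr.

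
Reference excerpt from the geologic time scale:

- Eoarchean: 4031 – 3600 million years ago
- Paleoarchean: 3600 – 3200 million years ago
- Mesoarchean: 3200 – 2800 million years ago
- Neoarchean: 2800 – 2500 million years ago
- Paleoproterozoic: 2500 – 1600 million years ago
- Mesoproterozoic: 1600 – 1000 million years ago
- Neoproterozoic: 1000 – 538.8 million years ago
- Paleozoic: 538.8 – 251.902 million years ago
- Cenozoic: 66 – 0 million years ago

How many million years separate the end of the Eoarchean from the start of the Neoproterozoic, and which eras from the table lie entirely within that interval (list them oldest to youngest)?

End of Eoarchean = 3600 Ma; start of Neoproterozoic = 1000 Ma.
Gap = 3600 − 1000 = 2600 Myr.
Eras wholly inside 3600–1000 Ma: Paleoarchean (3600–3200), Mesoarchean (3200–2800), Neoarchean (2800–2500), Paleoproterozoic (2500–1600), Mesoproterozoic (1600–1000).

2600 million years; Paleoarchean, Mesoarchean, Neoarchean, Paleoproterozoic, Mesoproterozoic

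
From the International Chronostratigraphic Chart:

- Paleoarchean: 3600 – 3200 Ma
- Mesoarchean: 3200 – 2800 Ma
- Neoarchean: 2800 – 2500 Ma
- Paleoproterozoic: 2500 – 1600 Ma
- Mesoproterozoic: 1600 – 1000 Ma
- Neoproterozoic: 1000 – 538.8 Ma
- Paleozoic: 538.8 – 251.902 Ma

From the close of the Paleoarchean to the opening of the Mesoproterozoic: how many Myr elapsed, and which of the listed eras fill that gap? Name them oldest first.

End of Paleoarchean = 3200 Ma; start of Mesoproterozoic = 1600 Ma.
Gap = 3200 − 1600 = 1600 Myr.
Eras wholly inside 3200–1600 Ma: Mesoarchean (3200–2800), Neoarchean (2800–2500), Paleoproterozoic (2500–1600).

1600 million years; Mesoarchean, Neoarchean, Paleoproterozoic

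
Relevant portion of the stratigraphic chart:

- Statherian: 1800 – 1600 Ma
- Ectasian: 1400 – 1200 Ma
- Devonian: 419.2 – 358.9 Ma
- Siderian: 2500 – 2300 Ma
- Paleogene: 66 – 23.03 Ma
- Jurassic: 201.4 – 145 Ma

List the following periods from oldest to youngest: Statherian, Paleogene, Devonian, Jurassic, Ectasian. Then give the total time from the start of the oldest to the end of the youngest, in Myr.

From the excerpt: Statherian 1800–1600; Paleogene 66–23.03; Devonian 419.2–358.9; Jurassic 201.4–145; Ectasian 1400–1200 (Ma).
Larger Ma is earlier, so the oldest is Statherian and the youngest is Paleogene; oldest to youngest: Statherian, Ectasian, Devonian, Jurassic, Paleogene.
Oldest start 1800 minus youngest end 23.03 gives 1776.97 Myr overall.

Statherian → Ectasian → Devonian → Jurassic → Paleogene; total span 1776.97 Myr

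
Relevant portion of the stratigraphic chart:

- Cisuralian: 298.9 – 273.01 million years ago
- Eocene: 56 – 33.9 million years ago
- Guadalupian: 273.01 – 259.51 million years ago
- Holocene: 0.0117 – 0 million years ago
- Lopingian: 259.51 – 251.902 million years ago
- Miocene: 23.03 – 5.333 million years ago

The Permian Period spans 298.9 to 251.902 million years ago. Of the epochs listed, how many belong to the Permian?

3

Epochs inside 298.9–251.902 Ma: Cisuralian, Guadalupian, Lopingian — 3 in total.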